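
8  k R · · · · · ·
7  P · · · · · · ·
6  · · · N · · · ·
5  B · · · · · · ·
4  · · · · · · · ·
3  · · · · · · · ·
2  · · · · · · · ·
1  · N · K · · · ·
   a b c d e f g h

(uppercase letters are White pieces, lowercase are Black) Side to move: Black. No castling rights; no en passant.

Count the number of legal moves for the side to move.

Black to move; king on a8.
In check: yes, from the white rook on b8.
Legal moves: Kxa7.
Count: 1.

1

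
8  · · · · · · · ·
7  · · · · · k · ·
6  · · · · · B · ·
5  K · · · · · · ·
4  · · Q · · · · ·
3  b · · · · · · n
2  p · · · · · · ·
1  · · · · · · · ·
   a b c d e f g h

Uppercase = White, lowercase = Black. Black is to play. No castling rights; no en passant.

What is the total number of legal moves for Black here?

4

Black to move; king on f7.
In check: yes, from the white queen on c4.
Legal moves: Kf8, Ke8, Kg6, Kxf6.
Count: 4.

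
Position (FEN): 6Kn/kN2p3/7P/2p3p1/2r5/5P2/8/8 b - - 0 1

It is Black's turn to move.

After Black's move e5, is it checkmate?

no

After e5: white king on g8; in check: no.
White is not in check, so this cannot be checkmate.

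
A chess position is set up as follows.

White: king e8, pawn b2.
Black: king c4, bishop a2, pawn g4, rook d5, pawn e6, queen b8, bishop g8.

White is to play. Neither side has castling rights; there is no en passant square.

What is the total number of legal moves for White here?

White to move; king on e8.
In check: yes, from the black queen on b8.
Legal moves: Ke7.
Count: 1.

1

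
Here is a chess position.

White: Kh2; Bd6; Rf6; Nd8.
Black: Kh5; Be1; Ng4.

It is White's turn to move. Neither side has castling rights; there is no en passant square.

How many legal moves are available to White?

White to move; king on h2.
In check: yes, from the black knight on g4.
Legal moves: Kh3, Kg2, Kh1, Kg1.
Count: 4.

4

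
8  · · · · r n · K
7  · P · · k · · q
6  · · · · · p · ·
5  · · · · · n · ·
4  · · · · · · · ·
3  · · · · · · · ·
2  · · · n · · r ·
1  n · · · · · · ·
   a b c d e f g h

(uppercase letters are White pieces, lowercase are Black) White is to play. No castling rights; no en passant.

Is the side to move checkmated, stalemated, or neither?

White to move; white king on h8.
In check: yes, from the black queen on h7.
King squares — g7: attacked by Rg2; h7: attacked by Nf8; g8: attacked by Rg2.
Legal moves for White: none.
In check with no legal moves → checkmate.

checkmate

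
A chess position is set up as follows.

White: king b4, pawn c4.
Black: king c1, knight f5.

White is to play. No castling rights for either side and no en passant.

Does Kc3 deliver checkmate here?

After Kc3: black king on c1; in check: no.
Black is not in check, so this cannot be checkmate.

no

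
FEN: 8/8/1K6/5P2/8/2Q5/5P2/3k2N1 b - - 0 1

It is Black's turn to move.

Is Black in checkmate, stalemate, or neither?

stalemate

Black to move; black king on d1.
In check: no.
King squares — c1: attacked by Qc3; e1: attacked by Qc3; c2: attacked by Qc3; d2: attacked by Qc3; e2: attacked by Ng1.
Legal moves for Black: none.
Not in check and no legal moves → stalemate.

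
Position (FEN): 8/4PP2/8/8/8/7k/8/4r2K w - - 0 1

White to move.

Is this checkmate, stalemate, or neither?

White to move; white king on h1.
In check: yes, from the black rook on e1.
King squares — g1: attacked by Re1; g2: attacked by Kh3; h2: attacked by Kh3.
Legal moves for White: none.
In check with no legal moves → checkmate.

checkmate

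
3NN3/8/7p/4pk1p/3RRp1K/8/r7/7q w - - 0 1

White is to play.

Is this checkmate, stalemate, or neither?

checkmate

White to move; white king on h4.
In check: yes, from the black queen on h1.
King squares — g3: attacked by Pf4; h3: attacked by Qh1; g4: attacked by Kf5; g5: attacked by Kf5; h5: attacked by Qh1.
Legal moves for White: none.
In check with no legal moves → checkmate.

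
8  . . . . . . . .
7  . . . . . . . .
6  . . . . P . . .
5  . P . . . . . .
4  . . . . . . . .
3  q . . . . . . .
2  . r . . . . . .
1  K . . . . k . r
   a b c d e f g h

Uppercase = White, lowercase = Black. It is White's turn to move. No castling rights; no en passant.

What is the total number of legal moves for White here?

0

White to move; king on a1.
In check: yes, from the black queen on a3.
Legal moves: none.
Count: 0.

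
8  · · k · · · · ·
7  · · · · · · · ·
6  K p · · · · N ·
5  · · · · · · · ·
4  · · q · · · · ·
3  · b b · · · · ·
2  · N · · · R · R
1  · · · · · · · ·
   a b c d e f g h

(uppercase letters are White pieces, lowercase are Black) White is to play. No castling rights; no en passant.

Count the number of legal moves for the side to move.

White to move; king on a6.
In check: yes, from the black queen on c4.
Legal moves: Ka7, Kxb6, Nxc4.
Count: 3.

3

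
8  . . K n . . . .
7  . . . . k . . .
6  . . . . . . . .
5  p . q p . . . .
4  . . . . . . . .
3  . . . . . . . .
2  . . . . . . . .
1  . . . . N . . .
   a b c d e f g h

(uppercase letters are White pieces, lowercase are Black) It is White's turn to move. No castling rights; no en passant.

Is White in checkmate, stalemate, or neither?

neither

White to move; white king on c8.
In check: yes, from the black queen on c5.
King squares — b7: attacked by Nd8; c7: attacked by Qc5; d7: attacked by Ke7; b8: available; d8: attacked by Ke7.
Legal moves for White: Kb8.
White is in check but has 1 legal move → neither.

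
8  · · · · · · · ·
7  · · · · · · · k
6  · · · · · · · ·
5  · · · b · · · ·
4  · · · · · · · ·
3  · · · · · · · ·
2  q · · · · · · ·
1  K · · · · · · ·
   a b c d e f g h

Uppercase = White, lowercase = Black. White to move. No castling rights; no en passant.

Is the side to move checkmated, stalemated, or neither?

White to move; white king on a1.
In check: yes, from the black queen on a2.
King squares — b1: attacked by Qa2; a2: attacked by Bd5; b2: attacked by Qa2.
Legal moves for White: none.
In check with no legal moves → checkmate.

checkmate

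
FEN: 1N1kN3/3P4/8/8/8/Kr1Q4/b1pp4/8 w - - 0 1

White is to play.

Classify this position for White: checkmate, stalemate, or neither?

neither

White to move; white king on a3.
In check: yes, from the black rook on b3.
King squares — a2: available; b2: attacked by Rb3; b3: attacked by Ba2; a4: available; b4: attacked by Rb3.
Legal moves for White: Ka4, Kxa2, Qxb3.
White is in check but has 3 legal moves → neither.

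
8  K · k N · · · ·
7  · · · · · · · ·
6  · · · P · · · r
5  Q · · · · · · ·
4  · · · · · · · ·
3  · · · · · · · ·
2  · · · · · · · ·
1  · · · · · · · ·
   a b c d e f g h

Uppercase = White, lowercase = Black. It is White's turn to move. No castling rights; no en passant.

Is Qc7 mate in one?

yes

After Qc7: black king on c8; in check: yes, from the white queen on c7.
King squares — b7: attacked by Qc7; c7: attacked by Pd6; d7: attacked by Qc7; b8: attacked by Qc7; d8: attacked by Qc7.
Black has no legal moves → checkmate.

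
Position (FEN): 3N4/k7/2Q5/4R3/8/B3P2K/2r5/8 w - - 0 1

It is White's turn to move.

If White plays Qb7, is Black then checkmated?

After Qb7: black king on a7; in check: yes, from the white queen on b7.
King squares — a6: attacked by Qb7; b6: attacked by Qb7; b7: attacked by Nd8; a8: attacked by Qb7; b8: attacked by Qb7.
Black has no legal moves → checkmate.

yes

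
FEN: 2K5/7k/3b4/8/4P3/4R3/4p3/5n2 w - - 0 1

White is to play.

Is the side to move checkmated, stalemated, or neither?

neither

White to move; white king on c8.
In check: no.
Legal moves for White: Kd8, Kd7, Kb7, Rh3+, Rg3, Rf3, Rd3, Rc3, Rb3, Ra3, Rxe2, e5.
White has 12 legal moves and is not in check → neither.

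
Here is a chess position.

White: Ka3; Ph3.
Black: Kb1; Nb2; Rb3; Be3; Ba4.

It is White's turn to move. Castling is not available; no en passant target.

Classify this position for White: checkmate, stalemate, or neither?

White to move; white king on a3.
In check: yes, from the black rook on b3.
King squares — a2: attacked by Kb1; b2: attacked by Kb1; b3: attacked by Ba4; a4: attacked by Nb2; b4: attacked by Rb3.
Legal moves for White: none.
In check with no legal moves → checkmate.

checkmate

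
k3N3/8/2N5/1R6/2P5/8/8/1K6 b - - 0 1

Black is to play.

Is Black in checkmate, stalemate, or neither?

stalemate

Black to move; black king on a8.
In check: no.
King squares — a7: attacked by Nc6; b7: attacked by Rb5; b8: attacked by Rb5.
Legal moves for Black: none.
Not in check and no legal moves → stalemate.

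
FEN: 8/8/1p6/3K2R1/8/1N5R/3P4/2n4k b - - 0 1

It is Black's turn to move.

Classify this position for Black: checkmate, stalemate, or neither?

checkmate

Black to move; black king on h1.
In check: yes, from the white rook on h3.
King squares — g1: attacked by Rg5; g2: attacked by Rg5; h2: attacked by Rh3.
Legal moves for Black: none.
In check with no legal moves → checkmate.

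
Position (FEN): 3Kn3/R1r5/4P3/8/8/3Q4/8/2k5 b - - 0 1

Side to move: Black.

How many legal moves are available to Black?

17

Black to move; king on c1.
In check: no.
Legal moves: Ng7, Nf6, Nd6, Rc8+, Rh7, Rg7, Rf7, Re7, Rd7+, Rb7, Rxa7, Rc6, Rc5, Rc4, Rc3, Rc2, Kb2.
Count: 17.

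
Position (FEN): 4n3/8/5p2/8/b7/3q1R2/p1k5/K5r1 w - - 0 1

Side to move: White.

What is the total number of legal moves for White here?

White to move; king on a1.
In check: yes, from the black rook on g1.
Legal moves: Kxa2, Rf1.
Count: 2.

2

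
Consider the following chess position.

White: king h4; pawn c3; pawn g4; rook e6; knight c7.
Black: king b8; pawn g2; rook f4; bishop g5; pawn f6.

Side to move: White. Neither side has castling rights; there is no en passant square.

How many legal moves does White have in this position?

3

White to move; king on h4.
In check: yes, from the black bishop on g5.
Legal moves: Kh5, Kh3, Kg3.
Count: 3.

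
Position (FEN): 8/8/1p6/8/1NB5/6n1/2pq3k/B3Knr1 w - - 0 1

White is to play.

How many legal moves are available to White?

White to move; king on e1.
In check: yes, from the black queen on d2.
Legal moves: none.
Count: 0.

0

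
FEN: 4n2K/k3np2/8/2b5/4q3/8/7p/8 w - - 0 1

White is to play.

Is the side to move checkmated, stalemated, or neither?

White to move; white king on h8.
In check: no.
King squares — g7: attacked by Ne8; h7: attacked by Qe4; g8: attacked by Ne7.
Legal moves for White: none.
Not in check and no legal moves → stalemate.

stalemate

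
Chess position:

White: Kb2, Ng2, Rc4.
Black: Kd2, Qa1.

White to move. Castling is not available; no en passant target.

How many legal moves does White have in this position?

2

White to move; king on b2.
In check: yes, from the black queen on a1.
Legal moves: Kb3, Kxa1.
Count: 2.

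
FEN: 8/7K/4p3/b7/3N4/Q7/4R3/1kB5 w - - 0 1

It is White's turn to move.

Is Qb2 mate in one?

yes

After Qb2: black king on b1; in check: yes, from the white queen on b2.
King squares — a1: attacked by Qb2; c1: attacked by Qb2; a2: attacked by Qb2; b2: attacked by Bc1; c2: attacked by Qb2.
Black has no legal moves → checkmate.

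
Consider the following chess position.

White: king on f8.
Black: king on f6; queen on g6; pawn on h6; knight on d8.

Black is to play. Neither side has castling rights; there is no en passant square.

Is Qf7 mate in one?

After Qf7: white king on f8; in check: yes, from the black queen on f7.
King squares — e7: attacked by Kf6; f7: attacked by Kf6; g7: attacked by Kf6; e8: attacked by Qf7; g8: attacked by Qf7.
White has no legal moves → checkmate.

yes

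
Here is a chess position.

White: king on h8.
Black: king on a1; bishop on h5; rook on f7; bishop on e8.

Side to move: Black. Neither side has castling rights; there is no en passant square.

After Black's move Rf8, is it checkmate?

After Rf8: white king on h8; in check: yes, from the black rook on f8.
White has 2 legal replies: Kh7, Kg7.
In check but a legal move exists → not checkmate.

no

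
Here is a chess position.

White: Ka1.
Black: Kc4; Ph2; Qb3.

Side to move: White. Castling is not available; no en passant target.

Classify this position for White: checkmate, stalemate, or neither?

stalemate

White to move; white king on a1.
In check: no.
King squares — b1: attacked by Qb3; a2: attacked by Qb3; b2: attacked by Qb3.
Legal moves for White: none.
Not in check and no legal moves → stalemate.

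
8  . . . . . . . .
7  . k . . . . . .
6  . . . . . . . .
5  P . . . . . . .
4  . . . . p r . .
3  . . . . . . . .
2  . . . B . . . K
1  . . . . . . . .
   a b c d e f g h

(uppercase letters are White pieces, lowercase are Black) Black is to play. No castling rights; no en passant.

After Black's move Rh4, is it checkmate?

no

After Rh4: white king on h2; in check: yes, from the black rook on h4.
White has 3 legal replies: Kg3, Kg2, Kg1.
In check but a legal move exists → not checkmate.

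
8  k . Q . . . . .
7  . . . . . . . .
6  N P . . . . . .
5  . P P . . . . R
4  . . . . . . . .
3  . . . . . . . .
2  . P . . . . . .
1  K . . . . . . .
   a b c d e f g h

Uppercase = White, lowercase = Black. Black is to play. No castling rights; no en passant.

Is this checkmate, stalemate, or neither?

checkmate

Black to move; black king on a8.
In check: yes, from the white queen on c8.
King squares — a7: attacked by Pb6; b7: attacked by Qc8; b8: attacked by Na6.
Legal moves for Black: none.
In check with no legal moves → checkmate.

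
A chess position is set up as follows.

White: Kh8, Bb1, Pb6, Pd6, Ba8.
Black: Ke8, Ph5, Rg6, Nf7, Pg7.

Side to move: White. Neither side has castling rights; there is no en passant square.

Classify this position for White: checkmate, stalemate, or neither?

neither

White to move; white king on h8.
In check: yes, from the black knight on f7.
King squares — g7: attacked by Rg6; h7: available; g8: available.
Legal moves for White: Kg8, Kh7.
White is in check but has 2 legal moves → neither.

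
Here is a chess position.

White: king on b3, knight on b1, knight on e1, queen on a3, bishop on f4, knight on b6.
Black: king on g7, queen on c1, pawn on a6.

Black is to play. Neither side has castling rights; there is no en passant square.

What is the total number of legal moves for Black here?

Black to move; king on g7.
In check: no.
Legal moves: Kh8, Kg8, Kh7, Kf7, Kg6, Kf6, Qc8, Qc7, Qc6, Qc5, Qxf4, Qc4+, Qe3+, Qc3+, Qxa3+, Qd2, Qc2+, Qb2+, Qxe1, Qd1+, Qxb1+, a5.
Count: 22.

22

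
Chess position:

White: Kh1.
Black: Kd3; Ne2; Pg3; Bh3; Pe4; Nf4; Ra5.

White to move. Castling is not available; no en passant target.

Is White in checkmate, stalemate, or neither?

stalemate

White to move; white king on h1.
In check: no.
King squares — g1: attacked by Ne2; g2: attacked by Bh3; h2: attacked by Pg3.
Legal moves for White: none.
Not in check and no legal moves → stalemate.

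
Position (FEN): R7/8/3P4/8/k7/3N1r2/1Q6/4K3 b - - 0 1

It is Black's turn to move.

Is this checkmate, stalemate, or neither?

Black to move; black king on a4.
In check: yes, from the white rook on a8.
King squares — a3: attacked by Qb2; b3: attacked by Qb2; b4: attacked by Qb2; a5: attacked by Ra8; b5: attacked by Qb2.
Legal moves for Black: none.
In check with no legal moves → checkmate.

checkmate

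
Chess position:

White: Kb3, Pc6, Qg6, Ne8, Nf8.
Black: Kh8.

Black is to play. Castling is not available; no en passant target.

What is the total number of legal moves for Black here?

0

Black to move; king on h8.
In check: no.
Legal moves: none.
Count: 0.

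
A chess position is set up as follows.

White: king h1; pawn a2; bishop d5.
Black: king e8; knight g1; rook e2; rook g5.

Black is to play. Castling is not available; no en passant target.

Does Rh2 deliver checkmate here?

After Rh2: white king on h1; in check: yes, from the black rook on h2.
White has 1 legal reply: Kxh2.
In check but a legal move exists → not checkmate.

no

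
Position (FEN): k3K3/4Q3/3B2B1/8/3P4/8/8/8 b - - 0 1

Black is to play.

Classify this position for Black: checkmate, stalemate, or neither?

Black to move; black king on a8.
In check: no.
King squares — a7: attacked by Qe7; b7: attacked by Qe7; b8: attacked by Bd6.
Legal moves for Black: none.
Not in check and no legal moves → stalemate.

stalemate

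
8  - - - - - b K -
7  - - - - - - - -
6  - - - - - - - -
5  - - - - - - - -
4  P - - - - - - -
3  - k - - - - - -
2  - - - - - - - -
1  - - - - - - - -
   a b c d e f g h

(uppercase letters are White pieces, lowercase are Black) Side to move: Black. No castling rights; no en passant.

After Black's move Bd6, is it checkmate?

After Bd6: white king on g8; in check: no.
White is not in check, so this cannot be checkmate.

no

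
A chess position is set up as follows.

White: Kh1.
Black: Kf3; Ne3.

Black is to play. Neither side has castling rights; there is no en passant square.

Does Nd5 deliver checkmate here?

After Nd5: white king on h1; in check: no.
White is not in check, so this cannot be checkmate.

no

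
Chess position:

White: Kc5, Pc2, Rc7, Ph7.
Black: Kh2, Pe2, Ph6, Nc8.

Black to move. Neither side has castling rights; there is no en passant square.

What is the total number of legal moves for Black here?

Black to move; king on h2.
In check: no.
Legal moves: Ne7, Na7, Nd6, Nb6, Kh3, Kg3, Kg2, Kh1, Kg1, h5, e1=Q, e1=R, e1=B, e1=N.
Count: 14.

14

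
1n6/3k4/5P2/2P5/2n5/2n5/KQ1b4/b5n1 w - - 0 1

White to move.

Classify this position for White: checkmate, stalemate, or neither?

White to move; white king on a2.
In check: yes, from the black knight on c3.
King squares — a1: available; b1: attacked by Nc3; b2: own queen; a3: attacked by Nc4; b3: available.
Legal moves for White: Kb3, Kxa1, Qxc3.
White is in check but has 3 legal moves → neither.

neither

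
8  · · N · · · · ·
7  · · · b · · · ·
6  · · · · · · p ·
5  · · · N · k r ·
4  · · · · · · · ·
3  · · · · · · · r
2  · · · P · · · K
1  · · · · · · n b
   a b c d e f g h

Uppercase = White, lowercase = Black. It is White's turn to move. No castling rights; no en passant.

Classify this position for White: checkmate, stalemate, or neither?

White to move; white king on h2.
In check: yes, from the black rook on h3.
King squares — g1: attacked by Rg5; h1: attacked by Rh3; g2: attacked by Bh1; g3: attacked by Rh3; h3: attacked by Ng1.
Legal moves for White: none.
In check with no legal moves → checkmate.

checkmate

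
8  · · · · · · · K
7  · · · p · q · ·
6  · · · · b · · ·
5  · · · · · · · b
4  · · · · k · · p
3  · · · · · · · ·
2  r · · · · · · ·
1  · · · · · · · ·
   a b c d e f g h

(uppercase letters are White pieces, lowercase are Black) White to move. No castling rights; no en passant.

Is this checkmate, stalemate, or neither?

stalemate

White to move; white king on h8.
In check: no.
King squares — g7: attacked by Qf7; h7: attacked by Qf7; g8: attacked by Qf7.
Legal moves for White: none.
Not in check and no legal moves → stalemate.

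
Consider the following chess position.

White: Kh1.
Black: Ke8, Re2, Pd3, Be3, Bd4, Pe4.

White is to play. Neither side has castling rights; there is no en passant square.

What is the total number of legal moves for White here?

0

White to move; king on h1.
In check: no.
Legal moves: none.
Count: 0.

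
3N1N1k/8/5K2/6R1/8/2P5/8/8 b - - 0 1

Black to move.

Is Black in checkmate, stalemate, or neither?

stalemate

Black to move; black king on h8.
In check: no.
King squares — g7: attacked by Rg5; h7: attacked by Nf8; g8: attacked by Rg5.
Legal moves for Black: none.
Not in check and no legal moves → stalemate.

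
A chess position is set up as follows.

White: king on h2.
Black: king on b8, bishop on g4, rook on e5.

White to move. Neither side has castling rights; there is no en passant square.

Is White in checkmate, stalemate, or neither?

neither

White to move; white king on h2.
In check: no.
Legal moves for White: Kg3, Kg2, Kh1, Kg1.
White has 4 legal moves and is not in check → neither.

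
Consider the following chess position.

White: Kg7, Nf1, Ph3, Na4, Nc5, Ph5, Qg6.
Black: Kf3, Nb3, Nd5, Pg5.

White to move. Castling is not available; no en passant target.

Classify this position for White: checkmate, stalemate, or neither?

neither

White to move; white king on g7.
In check: no.
Legal moves for White include: Kh8, Kg8, Kf8, Kh7, Kf7, Kh6, Qe8, Qh7, Qf7+, Qh6, Qf6+, Qe6, Qd6, Qc6, Qb6, Qa6, Qxg5, Qf5+, ... (list truncated; more exist).
White has legal moves and is not in check → neither.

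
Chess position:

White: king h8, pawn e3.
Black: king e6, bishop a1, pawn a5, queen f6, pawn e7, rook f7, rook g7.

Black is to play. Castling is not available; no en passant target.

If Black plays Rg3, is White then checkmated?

After Rg3: white king on h8; in check: yes, from the black queen on f6.
King squares — g7: attacked by Rg3; h7: attacked by Rf7; g8: attacked by Rg3.
White has no legal moves → checkmate.

yes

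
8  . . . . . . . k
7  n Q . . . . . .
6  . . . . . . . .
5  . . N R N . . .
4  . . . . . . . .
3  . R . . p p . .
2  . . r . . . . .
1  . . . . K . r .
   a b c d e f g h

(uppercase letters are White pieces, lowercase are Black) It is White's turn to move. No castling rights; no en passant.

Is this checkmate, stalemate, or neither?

checkmate

White to move; white king on e1.
In check: yes, from the black rook on g1.
King squares — d1: attacked by Rg1; f1: attacked by Rg1; d2: attacked by Rc2; e2: attacked by Rc2; f2: attacked by Rc2.
Legal moves for White: none.
In check with no legal moves → checkmate.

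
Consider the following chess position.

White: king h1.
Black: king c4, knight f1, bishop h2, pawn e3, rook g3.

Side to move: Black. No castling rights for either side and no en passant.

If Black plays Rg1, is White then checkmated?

After Rg1: white king on h1; in check: yes, from the black rook on g1.
King squares — g1: attacked by Bh2; g2: attacked by Rg1; h2: attacked by Nf1.
White has no legal moves → checkmate.

yes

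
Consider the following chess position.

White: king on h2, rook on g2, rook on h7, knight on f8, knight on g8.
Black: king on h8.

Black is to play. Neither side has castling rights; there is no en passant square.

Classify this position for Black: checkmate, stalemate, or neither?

Black to move; black king on h8.
In check: yes, from the white rook on h7.
King squares — g7: attacked by Rg2; h7: attacked by Nf8; g8: attacked by Rg2.
Legal moves for Black: none.
In check with no legal moves → checkmate.

checkmate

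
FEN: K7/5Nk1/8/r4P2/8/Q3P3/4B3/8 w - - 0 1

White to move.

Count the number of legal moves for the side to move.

4

White to move; king on a8.
In check: yes, from the black rook on a5.
Legal moves: Kb8, Kb7, Qxa5, Ba6.
Count: 4.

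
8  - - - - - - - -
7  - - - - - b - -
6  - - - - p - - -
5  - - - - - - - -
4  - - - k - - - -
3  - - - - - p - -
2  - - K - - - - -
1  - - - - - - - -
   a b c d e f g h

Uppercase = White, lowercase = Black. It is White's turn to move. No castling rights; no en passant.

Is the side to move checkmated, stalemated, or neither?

White to move; white king on c2.
In check: no.
Legal moves for White: Kb3, Kd2, Kb2, Kd1, Kc1, Kb1.
White has 6 legal moves and is not in check → neither.

neither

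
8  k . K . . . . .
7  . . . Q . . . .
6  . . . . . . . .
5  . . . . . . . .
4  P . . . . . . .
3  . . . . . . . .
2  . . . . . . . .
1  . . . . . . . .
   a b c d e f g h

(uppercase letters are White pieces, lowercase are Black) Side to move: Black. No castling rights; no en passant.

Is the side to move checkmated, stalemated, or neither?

Black to move; black king on a8.
In check: no.
King squares — a7: attacked by Qd7; b7: attacked by Qd7; b8: attacked by Kc8.
Legal moves for Black: none.
Not in check and no legal moves → stalemate.

stalemate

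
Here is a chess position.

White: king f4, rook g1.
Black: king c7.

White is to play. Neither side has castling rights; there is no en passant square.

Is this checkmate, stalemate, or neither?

White to move; white king on f4.
In check: no.
Legal moves for White include: Kg5, Kf5, Ke5, Kg4, Ke4, Kg3, Kf3, Ke3, Rg8, Rg7+, Rg6, Rg5, Rg4, Rg3, Rg2, Rh1, Rf1, Re1, ... (list truncated; more exist).
White has legal moves and is not in check → neither.

neither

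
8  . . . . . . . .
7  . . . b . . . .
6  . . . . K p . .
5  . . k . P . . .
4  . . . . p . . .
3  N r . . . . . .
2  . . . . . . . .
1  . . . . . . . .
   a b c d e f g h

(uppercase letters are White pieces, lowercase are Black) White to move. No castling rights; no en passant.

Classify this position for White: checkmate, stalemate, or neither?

White to move; white king on e6.
In check: yes, from the black bishop on d7.
King squares — d5: attacked by Kc5; e5: own pawn; f5: attacked by Bd7; d6: attacked by Kc5; f6: available; d7: available; e7: available; f7: available.
Legal moves for White: Kf7, Ke7, Kxd7, Kxf6.
White is in check but has 4 legal moves → neither.

neither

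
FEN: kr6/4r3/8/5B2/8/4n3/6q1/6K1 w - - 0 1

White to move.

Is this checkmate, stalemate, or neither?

checkmate

White to move; white king on g1.
In check: yes, from the black queen on g2.
King squares — f1: attacked by Qg2; h1: attacked by Qg2; f2: attacked by Qg2; g2: attacked by Ne3; h2: attacked by Qg2.
Legal moves for White: none.
In check with no legal moves → checkmate.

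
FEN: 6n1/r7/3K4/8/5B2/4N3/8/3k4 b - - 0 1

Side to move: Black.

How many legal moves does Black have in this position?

Black to move; king on d1.
In check: yes, from the white knight on e3.
Legal moves: Ke2, Kd2, Ke1, Kc1.
Count: 4.

4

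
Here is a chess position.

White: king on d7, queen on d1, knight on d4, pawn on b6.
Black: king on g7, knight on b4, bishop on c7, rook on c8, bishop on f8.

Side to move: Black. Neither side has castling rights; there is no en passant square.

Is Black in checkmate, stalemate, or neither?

neither

Black to move; black king on g7.
In check: no.
Legal moves for Black include: Be7, Bfd6, Bc5, Re8, Rd8+, Rb8, Ra8, Kh8, Kg8, Kh7, Kf7, Kh6, Kg6, Kf6, Bd8, Bb8, Bcd6, Bxb6, ... (list truncated; more exist).
Black has legal moves and is not in check → neither.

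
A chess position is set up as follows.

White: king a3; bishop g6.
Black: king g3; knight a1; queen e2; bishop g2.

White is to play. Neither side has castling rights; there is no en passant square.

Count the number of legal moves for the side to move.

11

White to move; king on a3.
In check: no.
Legal moves: Be8, Bh7, Bf7, Bh5, Bf5, Be4, Bd3, Bc2, Bb1, Kb4, Ka4.
Count: 11.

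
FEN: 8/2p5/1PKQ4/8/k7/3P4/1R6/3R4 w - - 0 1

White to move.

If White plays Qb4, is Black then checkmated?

yes

After Qb4: black king on a4; in check: yes, from the white queen on b4.
King squares — a3: attacked by Qb4; b3: attacked by Rb2; b4: attacked by Rb2; a5: attacked by Qb4; b5: attacked by Qb4.
Black has no legal moves → checkmate.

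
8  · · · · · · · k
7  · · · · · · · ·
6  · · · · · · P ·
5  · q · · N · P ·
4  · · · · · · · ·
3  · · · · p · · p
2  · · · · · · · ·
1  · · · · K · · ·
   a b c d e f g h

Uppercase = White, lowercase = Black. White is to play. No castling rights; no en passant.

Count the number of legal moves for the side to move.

White to move; king on e1.
In check: no.
Legal moves: Nf7+, Nd7, Nc6, Ng4, Nc4, Nf3, Nd3, Kd1, g7+.
Count: 9.

9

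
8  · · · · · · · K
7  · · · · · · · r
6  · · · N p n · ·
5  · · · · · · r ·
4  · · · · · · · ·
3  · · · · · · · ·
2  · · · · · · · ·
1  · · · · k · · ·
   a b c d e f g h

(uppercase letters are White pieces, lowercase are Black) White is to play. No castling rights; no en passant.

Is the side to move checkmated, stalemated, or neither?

White to move; white king on h8.
In check: yes, from the black rook on h7.
King squares — g7: attacked by Rg5; h7: attacked by Nf6; g8: attacked by Rg5.
Legal moves for White: none.
In check with no legal moves → checkmate.

checkmate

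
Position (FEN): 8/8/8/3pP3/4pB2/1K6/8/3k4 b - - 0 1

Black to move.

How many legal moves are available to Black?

Black to move; king on d1.
In check: no.
Legal moves: Ke2, Ke1, d4, e3.
Count: 4.

4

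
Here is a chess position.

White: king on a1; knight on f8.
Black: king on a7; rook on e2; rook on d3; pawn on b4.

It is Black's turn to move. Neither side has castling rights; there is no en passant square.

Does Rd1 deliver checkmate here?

After Rd1: white king on a1; in check: yes, from the black rook on d1.
King squares — b1: attacked by Rd1; a2: attacked by Re2; b2: attacked by Re2.
White has no legal moves → checkmate.

yes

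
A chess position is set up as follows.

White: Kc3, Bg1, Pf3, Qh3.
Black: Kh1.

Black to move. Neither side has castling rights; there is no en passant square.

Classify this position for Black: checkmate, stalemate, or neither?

neither

Black to move; black king on h1.
In check: yes, from the white queen on h3.
King squares — g1: available; g2: attacked by Qh3; h2: attacked by Bg1.
Legal moves for Black: Kxg1.
Black is in check but has 1 legal move → neither.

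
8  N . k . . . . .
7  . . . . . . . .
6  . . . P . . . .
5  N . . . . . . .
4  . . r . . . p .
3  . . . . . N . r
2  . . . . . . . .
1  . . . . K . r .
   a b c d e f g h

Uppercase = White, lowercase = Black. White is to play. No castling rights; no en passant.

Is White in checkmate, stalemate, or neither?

neither

White to move; white king on e1.
In check: yes, from the black rook on g1.
Legal moves for White: Kf2, Ke2, Kd2, Nxg1.
White is in check but has 4 legal moves → neither.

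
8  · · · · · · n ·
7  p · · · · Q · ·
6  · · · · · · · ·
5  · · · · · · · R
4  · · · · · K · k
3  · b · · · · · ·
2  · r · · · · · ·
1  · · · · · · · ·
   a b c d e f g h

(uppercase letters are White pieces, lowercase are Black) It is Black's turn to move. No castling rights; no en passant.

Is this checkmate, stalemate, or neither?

Black to move; black king on h4.
In check: yes, from the white rook on h5.
King squares — g3: attacked by Kf4; h3: attacked by Rh5; g4: attacked by Kf4; g5: attacked by Kf4; h5: attacked by Qf7.
Legal moves for Black: none.
In check with no legal moves → checkmate.

checkmate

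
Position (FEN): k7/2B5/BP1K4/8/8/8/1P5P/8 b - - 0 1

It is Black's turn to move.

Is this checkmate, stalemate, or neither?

Black to move; black king on a8.
In check: no.
King squares — a7: attacked by Pb6; b7: attacked by Ba6; b8: attacked by Bc7.
Legal moves for Black: none.
Not in check and no legal moves → stalemate.

stalemate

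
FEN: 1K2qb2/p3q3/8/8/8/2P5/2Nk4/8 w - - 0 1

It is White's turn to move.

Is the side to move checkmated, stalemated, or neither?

checkmate

White to move; white king on b8.
In check: yes, from the black queen on e8.
King squares — a7: attacked by Qe7; b7: attacked by Qe7; c7: attacked by Qe7; a8: attacked by Qe8; c8: attacked by Qe8.
Legal moves for White: none.
In check with no legal moves → checkmate.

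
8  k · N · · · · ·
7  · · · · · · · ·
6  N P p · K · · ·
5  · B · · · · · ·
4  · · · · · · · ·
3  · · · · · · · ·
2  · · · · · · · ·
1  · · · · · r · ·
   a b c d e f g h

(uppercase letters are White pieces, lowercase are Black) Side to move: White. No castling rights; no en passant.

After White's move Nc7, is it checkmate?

After Nc7: black king on a8; in check: yes, from the white knight on c7.
Black has 2 legal replies: Kb8, Kb7.
In check but a legal move exists → not checkmate.

no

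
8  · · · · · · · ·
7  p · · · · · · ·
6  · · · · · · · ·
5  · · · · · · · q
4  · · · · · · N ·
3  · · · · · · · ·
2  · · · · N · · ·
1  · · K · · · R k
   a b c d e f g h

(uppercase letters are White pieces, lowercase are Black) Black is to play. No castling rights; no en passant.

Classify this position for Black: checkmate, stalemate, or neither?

Black to move; black king on h1.
In check: yes, from the white rook on g1.
King squares — g1: attacked by Ne2; g2: attacked by Rg1; h2: attacked by Ng4.
Legal moves for Black: none.
In check with no legal moves → checkmate.

checkmate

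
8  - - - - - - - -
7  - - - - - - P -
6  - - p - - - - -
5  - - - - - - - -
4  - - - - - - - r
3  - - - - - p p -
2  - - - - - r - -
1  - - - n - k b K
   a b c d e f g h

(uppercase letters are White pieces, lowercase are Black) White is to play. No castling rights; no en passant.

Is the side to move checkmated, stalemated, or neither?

checkmate

White to move; white king on h1.
In check: yes, from the black rook on h4.
King squares — g1: attacked by Kf1; g2: attacked by Kf1; h2: attacked by Bg1.
Legal moves for White: none.
In check with no legal moves → checkmate.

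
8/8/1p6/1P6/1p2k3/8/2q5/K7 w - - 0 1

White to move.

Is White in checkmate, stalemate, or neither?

White to move; white king on a1.
In check: no.
King squares — b1: attacked by Qc2; a2: attacked by Qc2; b2: attacked by Qc2.
Legal moves for White: none.
Not in check and no legal moves → stalemate.

stalemate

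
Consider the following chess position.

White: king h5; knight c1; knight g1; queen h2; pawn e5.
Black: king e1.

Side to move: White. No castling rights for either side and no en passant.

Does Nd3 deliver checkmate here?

After Nd3: black king on e1; in check: yes, from the white knight on d3.
Black has 2 legal replies: Kf1, Kd1.
In check but a legal move exists → not checkmate.

no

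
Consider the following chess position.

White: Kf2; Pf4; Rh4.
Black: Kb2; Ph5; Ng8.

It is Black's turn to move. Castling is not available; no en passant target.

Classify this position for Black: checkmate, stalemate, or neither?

Black to move; black king on b2.
In check: no.
Legal moves for Black: Ne7, Nh6, Nf6, Kc3, Kb3, Ka3, Kc2, Ka2, Kc1, Kb1, Ka1.
Black has 11 legal moves and is not in check → neither.

neither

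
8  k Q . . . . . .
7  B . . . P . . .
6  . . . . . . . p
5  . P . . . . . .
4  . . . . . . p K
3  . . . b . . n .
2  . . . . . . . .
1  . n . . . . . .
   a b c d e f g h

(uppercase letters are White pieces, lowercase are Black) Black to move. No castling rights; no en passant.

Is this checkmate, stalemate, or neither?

checkmate

Black to move; black king on a8.
In check: yes, from the white queen on b8.
King squares — a7: attacked by Qb8; b7: attacked by Qb8; b8: attacked by Ba7.
Legal moves for Black: none.
In check with no legal moves → checkmate.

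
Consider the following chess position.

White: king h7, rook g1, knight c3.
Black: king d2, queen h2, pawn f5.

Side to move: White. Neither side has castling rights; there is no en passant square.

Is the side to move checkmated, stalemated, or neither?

White to move; white king on h7.
In check: yes, from the black queen on h2.
King squares — g6: available; h6: attacked by Qh2; g7: available; g8: available; h8: attacked by Qh2.
Legal moves for White: Kg8, Kg7, Kg6.
White is in check but has 3 legal moves → neither.

neither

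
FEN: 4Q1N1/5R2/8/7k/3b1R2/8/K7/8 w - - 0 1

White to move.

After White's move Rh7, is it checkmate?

After Rh7: black king on h5; in check: yes, from the white rook on h7 and the white queen on e8.
Black has 1 legal reply: Kg5.
In check but a legal move exists → not checkmate.

no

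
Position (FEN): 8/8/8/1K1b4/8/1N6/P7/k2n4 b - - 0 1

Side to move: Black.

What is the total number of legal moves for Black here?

4

Black to move; king on a1.
In check: yes, from the white knight on b3.
Legal moves: Kb2, Kxa2, Kb1, Bxb3.
Count: 4.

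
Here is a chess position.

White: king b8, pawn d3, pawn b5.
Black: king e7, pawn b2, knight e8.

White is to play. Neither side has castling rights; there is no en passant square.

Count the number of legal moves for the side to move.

White to move; king on b8.
In check: no.
Legal moves: Kc8, Ka8, Kb7, Ka7, b6, d4.
Count: 6.

6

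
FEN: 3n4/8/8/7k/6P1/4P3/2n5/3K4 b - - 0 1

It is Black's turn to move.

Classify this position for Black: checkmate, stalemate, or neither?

neither

Black to move; black king on h5.
In check: yes, from the white pawn on g4.
King squares — g4: available; h4: available; g5: available; g6: available; h6: available.
Legal moves for Black: Kh6, Kg6, Kg5, Kh4, Kxg4.
Black is in check but has 5 legal moves → neither.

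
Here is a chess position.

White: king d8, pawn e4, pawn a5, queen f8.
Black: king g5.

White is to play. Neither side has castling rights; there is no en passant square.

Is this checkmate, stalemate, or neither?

neither

White to move; white king on d8.
In check: no.
Legal moves for White include: Qh8, Qg8+, Qe8, Qg7+, Qf7, Qe7+, Qh6+, Qf6+, Qd6, Qf5+, Qc5+, Qf4+, Qb4, Qf3, Qa3, Qf2, Qf1, Ke8, ... (list truncated; more exist).
White has legal moves and is not in check → neither.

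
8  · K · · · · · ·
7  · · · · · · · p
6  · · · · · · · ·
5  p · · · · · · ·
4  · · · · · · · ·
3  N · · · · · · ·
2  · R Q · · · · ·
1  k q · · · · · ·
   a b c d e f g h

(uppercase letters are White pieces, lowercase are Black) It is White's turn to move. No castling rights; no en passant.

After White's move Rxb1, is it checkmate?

yes

After Rxb1: black king on a1; in check: yes, from the white rook on b1.
King squares — b1: attacked by Qc2; a2: attacked by Qc2; b2: attacked by Rb1.
Black has no legal moves → checkmate.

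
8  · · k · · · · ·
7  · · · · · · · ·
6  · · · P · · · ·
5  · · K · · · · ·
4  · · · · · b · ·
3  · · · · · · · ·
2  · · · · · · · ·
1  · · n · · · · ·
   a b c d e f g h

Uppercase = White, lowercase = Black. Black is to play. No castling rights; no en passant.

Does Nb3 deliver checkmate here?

After Nb3: white king on c5; in check: yes, from the black knight on b3.
White has 6 legal replies: Kc6, Kb6, Kd5, Kb5, Kc4, Kb4.
In check but a legal move exists → not checkmate.

no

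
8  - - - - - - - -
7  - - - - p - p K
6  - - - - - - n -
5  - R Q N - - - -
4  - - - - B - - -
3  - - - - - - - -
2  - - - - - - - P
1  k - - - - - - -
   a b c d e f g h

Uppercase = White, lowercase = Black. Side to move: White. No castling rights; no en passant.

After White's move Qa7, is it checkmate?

yes

After Qa7: black king on a1; in check: yes, from the white queen on a7.
King squares — b1: attacked by Be4; a2: attacked by Qa7; b2: attacked by Rb5.
Black has no legal moves → checkmate.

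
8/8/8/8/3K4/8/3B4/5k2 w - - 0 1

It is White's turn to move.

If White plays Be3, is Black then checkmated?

no

After Be3: black king on f1; in check: no.
Black is not in check, so this cannot be checkmate.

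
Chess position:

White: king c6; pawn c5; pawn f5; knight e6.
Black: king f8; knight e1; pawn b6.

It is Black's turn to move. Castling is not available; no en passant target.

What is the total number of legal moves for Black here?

4

Black to move; king on f8.
In check: yes, from the white knight on e6.
Legal moves: Kg8, Ke8, Kf7, Ke7.
Count: 4.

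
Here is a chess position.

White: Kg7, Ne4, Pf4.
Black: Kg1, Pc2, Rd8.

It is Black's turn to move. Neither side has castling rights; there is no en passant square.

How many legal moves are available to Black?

22

Black to move; king on g1.
In check: no.
Legal moves: Rh8, Rg8+, Rf8, Re8, Rc8, Rb8, Ra8, Rd7+, Rd6, Rd5, Rd4, Rd3, Rd2, Rd1, Kh2, Kg2, Kh1, Kf1, c1=Q, c1=R, c1=B, c1=N.
Count: 22.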